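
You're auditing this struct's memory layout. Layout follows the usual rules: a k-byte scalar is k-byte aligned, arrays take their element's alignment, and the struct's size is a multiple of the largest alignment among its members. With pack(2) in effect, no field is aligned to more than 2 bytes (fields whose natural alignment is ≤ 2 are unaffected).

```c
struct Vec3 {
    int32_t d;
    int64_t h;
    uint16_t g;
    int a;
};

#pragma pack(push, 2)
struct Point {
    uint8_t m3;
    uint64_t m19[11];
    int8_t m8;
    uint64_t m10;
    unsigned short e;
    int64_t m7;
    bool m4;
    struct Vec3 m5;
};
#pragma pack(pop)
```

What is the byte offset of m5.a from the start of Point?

132

Vec3: 0..4  d  (4B, 4-aligned); 4..8  -- padding (4B); 8..16  h  (8B, 8-aligned); 16..18  g  (2B, 2-aligned); 18..20  -- padding (2B); 20..24  a  (4B, 4-aligned); sizeof = 24, alignof = 8
0..1  m3  (1B, 1-aligned)
1..2  -- padding (1B)
2..90  m19  (88B, 2-aligned)
90..91  m8  (1B, 1-aligned)
91..92  -- padding (1B)
92..100  m10  (8B, 2-aligned)
100..102  e  (2B, 2-aligned)
102..110  m7  (8B, 2-aligned)
110..111  m4  (1B, 1-aligned)
111..112  -- padding (1B)
112..136  m5  (24B, 2-aligned)
within Vec3: a at 20
112 + 20 = 132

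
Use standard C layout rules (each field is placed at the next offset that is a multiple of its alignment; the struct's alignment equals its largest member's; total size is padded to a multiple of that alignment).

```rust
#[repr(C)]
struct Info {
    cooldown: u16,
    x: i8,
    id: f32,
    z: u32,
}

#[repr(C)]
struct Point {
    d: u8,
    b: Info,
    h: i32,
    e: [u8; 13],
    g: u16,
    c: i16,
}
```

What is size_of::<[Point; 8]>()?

320

Info: @0: cooldown [2B, align 2] → 2; @2: x [1B, align 1] → 3; +1 pad (align 4); @4: id [4B, align 4] → 8; @8: z [4B, align 4] → 12; size 12, align 4
@0: d [1B, align 1] → 1
+3 pad (align 4)
@4: b [12B, align 4] → 16
@16: h [4B, align 4] → 20
@20: e [13B, align 1] → 33
+1 pad (align 2)
@34: g [2B, align 2] → 36
@36: c [2B, align 2] → 38
+2 tail pad (align 4)
size 40, align 4
array of 8: 8 × 40 = 320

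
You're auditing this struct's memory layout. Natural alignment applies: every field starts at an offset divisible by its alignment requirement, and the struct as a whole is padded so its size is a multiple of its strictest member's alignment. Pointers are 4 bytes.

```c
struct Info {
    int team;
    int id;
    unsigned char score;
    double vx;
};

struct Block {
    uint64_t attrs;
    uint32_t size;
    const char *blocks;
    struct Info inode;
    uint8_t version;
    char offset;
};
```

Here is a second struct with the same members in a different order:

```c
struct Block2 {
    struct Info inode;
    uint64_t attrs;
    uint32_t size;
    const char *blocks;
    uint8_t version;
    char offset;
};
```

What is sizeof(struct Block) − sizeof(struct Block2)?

Info: team at 0 (size 4, align 4) → ends 4; id at 4 (size 4, align 4) → ends 8; score at 8 (size 1, align 1) → ends 9; pad 7 to align 8 for vx; vx at 16 (size 8, align 8) → ends 24; total 24 bytes, alignment 8
attrs at 0 (size 8, align 8) → ends 8
size at 8 (size 4, align 4) → ends 12
blocks at 12 (size 4, align 4) → ends 16
inode at 16 (size 24, align 8) → ends 40
version at 40 (size 1, align 1) → ends 41
offset at 41 (size 1, align 1) → ends 42
tail pad 6 to reach multiple of 8
total 48 bytes, alignment 8
— Block2 —
inode at 0 (size 24, align 8) → ends 24
attrs at 24 (size 8, align 8) → ends 32
size at 32 (size 4, align 4) → ends 36
blocks at 36 (size 4, align 4) → ends 40
version at 40 (size 1, align 1) → ends 41
offset at 41 (size 1, align 1) → ends 42
tail pad 6 to reach multiple of 8
total 48 bytes, alignment 8
48 − 48 = 0

0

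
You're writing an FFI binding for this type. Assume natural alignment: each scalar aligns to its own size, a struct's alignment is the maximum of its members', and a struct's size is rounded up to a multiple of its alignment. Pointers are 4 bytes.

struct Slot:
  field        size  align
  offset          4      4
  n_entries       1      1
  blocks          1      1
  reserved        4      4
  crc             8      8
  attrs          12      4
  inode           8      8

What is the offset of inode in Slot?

@0: offset [4B, align 4] → 4
@4: n_entries [1B, align 1] → 5
@5: blocks [1B, align 1] → 6
+2 pad (align 4)
@8: reserved [4B, align 4] → 12
+4 pad (align 8)
@16: crc [8B, align 8] → 24
@24: attrs [12B, align 4] → 36
+4 pad (align 8)
@40: inode [8B, align 8] → 48

40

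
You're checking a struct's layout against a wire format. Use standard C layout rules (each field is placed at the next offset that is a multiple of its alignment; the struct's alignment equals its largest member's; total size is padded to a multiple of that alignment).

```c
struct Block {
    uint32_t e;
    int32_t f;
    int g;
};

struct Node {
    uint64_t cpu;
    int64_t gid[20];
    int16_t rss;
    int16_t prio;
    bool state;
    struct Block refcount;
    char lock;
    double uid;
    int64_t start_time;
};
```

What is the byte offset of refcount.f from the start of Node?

Block: 0..4  e  (4B, 4-aligned); 4..8  f  (4B, 4-aligned); 8..12  g  (4B, 4-aligned); sizeof = 12, alignof = 4
0..8  cpu  (8B, 8-aligned)
8..168  gid  (160B, 8-aligned)
168..170  rss  (2B, 2-aligned)
170..172  prio  (2B, 2-aligned)
172..173  state  (1B, 1-aligned)
173..176  -- padding (3B)
176..188  refcount  (12B, 4-aligned)
within Block: f at 4
176 + 4 = 180

180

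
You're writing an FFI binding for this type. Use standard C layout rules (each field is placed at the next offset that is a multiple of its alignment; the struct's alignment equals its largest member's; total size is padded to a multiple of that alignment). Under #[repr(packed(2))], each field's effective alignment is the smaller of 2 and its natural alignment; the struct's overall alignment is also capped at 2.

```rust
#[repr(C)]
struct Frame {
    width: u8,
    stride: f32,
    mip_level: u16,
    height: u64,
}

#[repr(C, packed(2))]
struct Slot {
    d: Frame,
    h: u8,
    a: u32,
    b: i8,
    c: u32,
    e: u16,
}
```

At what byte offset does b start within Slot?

30

Frame: 0..1  width  (1B, 1-aligned); 1..4  -- padding (3B); 4..8  stride  (4B, 4-aligned); 8..10  mip_level  (2B, 2-aligned); 10..16  -- padding (6B); 16..24  height  (8B, 8-aligned); sizeof = 24, alignof = 8
0..24  d  (24B, 2-aligned)
24..25  h  (1B, 1-aligned)
25..26  -- padding (1B)
26..30  a  (4B, 2-aligned)
30..31  b  (1B, 1-aligned)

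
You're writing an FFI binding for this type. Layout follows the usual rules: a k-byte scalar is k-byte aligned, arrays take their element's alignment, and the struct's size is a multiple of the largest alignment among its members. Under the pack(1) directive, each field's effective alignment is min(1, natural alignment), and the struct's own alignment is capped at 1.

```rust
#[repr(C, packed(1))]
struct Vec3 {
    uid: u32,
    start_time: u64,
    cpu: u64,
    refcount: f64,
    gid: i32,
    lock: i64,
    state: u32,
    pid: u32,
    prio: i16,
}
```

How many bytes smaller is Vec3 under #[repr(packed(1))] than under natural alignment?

natural layout:
  @0: uid [4B, align 4] → 4
  +4 pad (align 8)
  @8: start_time [8B, align 8] → 16
  @16: cpu [8B, align 8] → 24
  @24: refcount [8B, align 8] → 32
  @32: gid [4B, align 4] → 36
  +4 pad (align 8)
  @40: lock [8B, align 8] → 48
  @48: state [4B, align 4] → 52
  @52: pid [4B, align 4] → 56
  @56: prio [2B, align 2] → 58
  +6 tail pad (align 8)
  size 64, align 8
packed(1) layout:
  @0: uid [4B, align 1] → 4
  @4: start_time [8B, align 1] → 12
  @12: cpu [8B, align 1] → 20
  @20: refcount [8B, align 1] → 28
  @28: gid [4B, align 1] → 32
  @32: lock [8B, align 1] → 40
  @40: state [4B, align 1] → 44
  @44: pid [4B, align 1] → 48
  @48: prio [2B, align 1] → 50
  size 50, align 1
64 − 50 = 14

14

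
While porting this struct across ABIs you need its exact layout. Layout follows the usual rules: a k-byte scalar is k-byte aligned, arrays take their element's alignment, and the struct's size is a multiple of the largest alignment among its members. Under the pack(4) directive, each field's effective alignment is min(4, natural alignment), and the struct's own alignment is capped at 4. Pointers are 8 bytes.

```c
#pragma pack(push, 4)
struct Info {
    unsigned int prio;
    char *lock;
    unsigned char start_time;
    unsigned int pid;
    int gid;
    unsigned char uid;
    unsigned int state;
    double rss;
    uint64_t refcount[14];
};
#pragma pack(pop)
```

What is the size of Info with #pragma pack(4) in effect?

152

prio at 0 (size 4, align 4) → ends 4
lock at 4 (size 8, align 4) → ends 12
start_time at 12 (size 1, align 1) → ends 13
pad 3 to align 4 for pid
pid at 16 (size 4, align 4) → ends 20
gid at 20 (size 4, align 4) → ends 24
uid at 24 (size 1, align 1) → ends 25
pad 3 to align 4 for state
state at 28 (size 4, align 4) → ends 32
rss at 32 (size 8, align 4) → ends 40
refcount at 40 (size 112, align 4) → ends 152
total 152 bytes, alignment 4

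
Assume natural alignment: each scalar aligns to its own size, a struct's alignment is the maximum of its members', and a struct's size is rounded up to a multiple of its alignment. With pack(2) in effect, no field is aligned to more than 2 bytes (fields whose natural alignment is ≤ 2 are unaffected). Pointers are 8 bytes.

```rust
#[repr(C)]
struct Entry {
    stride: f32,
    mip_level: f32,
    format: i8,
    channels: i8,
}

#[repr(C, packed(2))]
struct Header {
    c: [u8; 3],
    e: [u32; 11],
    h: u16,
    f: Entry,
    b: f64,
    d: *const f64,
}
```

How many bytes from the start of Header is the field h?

48

Entry: stride at 0 (size 4, align 4) → ends 4; mip_level at 4 (size 4, align 4) → ends 8; format at 8 (size 1, align 1) → ends 9; channels at 9 (size 1, align 1) → ends 10; tail pad 2 to reach multiple of 4; total 12 bytes, alignment 4
c at 0 (size 3, align 1) → ends 3
pad 1 to align 2 for e
e at 4 (size 44, align 2) → ends 48
h at 48 (size 2, align 2) → ends 50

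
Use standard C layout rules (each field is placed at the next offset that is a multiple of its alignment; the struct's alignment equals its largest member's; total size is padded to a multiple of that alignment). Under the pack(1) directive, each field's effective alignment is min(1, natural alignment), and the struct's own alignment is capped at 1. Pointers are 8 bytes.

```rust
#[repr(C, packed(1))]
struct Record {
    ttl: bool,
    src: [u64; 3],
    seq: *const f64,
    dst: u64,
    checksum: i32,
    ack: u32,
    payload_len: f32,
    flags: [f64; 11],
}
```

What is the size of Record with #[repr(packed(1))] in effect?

141

@0: ttl [1B, align 1] → 1
@1: src [24B, align 1] → 25
@25: seq [8B, align 1] → 33
@33: dst [8B, align 1] → 41
@41: checksum [4B, align 1] → 45
@45: ack [4B, align 1] → 49
@49: payload_len [4B, align 1] → 53
@53: flags [88B, align 1] → 141
size 141, align 1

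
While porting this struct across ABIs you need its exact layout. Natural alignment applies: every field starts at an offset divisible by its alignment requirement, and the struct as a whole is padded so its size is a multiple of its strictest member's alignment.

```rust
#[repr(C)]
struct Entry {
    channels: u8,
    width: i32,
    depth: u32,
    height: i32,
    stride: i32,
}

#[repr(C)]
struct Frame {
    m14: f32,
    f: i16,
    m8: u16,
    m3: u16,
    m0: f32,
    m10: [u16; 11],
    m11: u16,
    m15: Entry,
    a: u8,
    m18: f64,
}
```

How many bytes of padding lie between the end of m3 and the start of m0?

2

Entry: channels at 0 (size 1, align 1) → ends 1; pad 3 to align 4 for width; width at 4 (size 4, align 4) → ends 8; depth at 8 (size 4, align 4) → ends 12; height at 12 (size 4, align 4) → ends 16; stride at 16 (size 4, align 4) → ends 20; total 20 bytes, alignment 4
m14 at 0 (size 4, align 4) → ends 4
f at 4 (size 2, align 2) → ends 6
m8 at 6 (size 2, align 2) → ends 8
m3 at 8 (size 2, align 2) → ends 10
pad 2 to align 4 for m0
m0 at 12 (size 4, align 4) → ends 16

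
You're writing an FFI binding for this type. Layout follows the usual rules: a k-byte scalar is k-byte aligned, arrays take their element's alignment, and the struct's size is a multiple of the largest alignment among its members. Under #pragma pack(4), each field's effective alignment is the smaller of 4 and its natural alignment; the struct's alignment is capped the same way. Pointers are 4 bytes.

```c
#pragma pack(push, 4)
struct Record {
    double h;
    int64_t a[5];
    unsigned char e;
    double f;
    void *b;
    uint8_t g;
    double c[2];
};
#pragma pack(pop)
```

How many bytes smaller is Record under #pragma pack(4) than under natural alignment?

4

natural layout:
  0..8  h  (8B, 8-aligned)
  8..48  a  (40B, 8-aligned)
  48..49  e  (1B, 1-aligned)
  49..56  -- padding (7B)
  56..64  f  (8B, 8-aligned)
  64..68  b  (4B, 4-aligned)
  68..69  g  (1B, 1-aligned)
  69..72  -- padding (3B)
  72..88  c  (16B, 8-aligned)
  sizeof = 88, alignof = 8
packed(4) layout:
  0..8  h  (8B, 4-aligned)
  8..48  a  (40B, 4-aligned)
  48..49  e  (1B, 1-aligned)
  49..52  -- padding (3B)
  52..60  f  (8B, 4-aligned)
  60..64  b  (4B, 4-aligned)
  64..65  g  (1B, 1-aligned)
  65..68  -- padding (3B)
  68..84  c  (16B, 4-aligned)
  sizeof = 84, alignof = 4
88 − 84 = 4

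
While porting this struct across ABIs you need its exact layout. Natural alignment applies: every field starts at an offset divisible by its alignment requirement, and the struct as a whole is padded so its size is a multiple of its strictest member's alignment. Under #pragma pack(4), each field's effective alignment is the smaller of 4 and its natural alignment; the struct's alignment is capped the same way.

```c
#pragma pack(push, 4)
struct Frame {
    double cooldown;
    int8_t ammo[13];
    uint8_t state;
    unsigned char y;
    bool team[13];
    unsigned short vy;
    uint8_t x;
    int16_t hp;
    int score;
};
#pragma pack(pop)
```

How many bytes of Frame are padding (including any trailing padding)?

cooldown at 0 (size 8, align 4) → ends 8
ammo at 8 (size 13, align 1) → ends 21
state at 21 (size 1, align 1) → ends 22
y at 22 (size 1, align 1) → ends 23
team at 23 (size 13, align 1) → ends 36
vy at 36 (size 2, align 2) → ends 38
x at 38 (size 1, align 1) → ends 39
pad 1 to align 2 for hp
hp at 40 (size 2, align 2) → ends 42
pad 2 to align 4 for score
score at 44 (size 4, align 4) → ends 48
total 48 bytes, alignment 4
data bytes 45, size 48 → padding 3

3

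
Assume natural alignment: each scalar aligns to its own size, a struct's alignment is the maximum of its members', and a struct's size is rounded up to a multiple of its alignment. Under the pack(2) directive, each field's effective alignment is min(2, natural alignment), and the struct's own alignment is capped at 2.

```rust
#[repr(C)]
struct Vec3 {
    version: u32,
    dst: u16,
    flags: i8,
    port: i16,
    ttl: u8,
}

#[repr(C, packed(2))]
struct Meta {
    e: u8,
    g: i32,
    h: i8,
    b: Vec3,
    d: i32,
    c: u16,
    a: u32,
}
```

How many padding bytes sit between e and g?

Vec3: @0: version [4B, align 4] → 4; @4: dst [2B, align 2] → 6; @6: flags [1B, align 1] → 7; +1 pad (align 2); @8: port [2B, align 2] → 10; @10: ttl [1B, align 1] → 11; +1 tail pad (align 4); size 12, align 4
@0: e [1B, align 1] → 1
+1 pad (align 2)
@2: g [4B, align 2] → 6

1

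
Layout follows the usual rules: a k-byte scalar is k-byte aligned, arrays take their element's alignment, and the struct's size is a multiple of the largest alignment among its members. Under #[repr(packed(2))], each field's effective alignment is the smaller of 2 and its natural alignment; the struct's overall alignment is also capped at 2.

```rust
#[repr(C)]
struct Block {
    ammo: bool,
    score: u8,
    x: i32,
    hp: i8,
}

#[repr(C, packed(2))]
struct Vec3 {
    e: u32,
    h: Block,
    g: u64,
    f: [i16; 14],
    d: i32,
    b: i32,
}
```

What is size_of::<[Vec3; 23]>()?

1380

Block: 0..1  ammo  (1B, 1-aligned); 1..2  score  (1B, 1-aligned); 2..4  -- padding (2B); 4..8  x  (4B, 4-aligned); 8..9  hp  (1B, 1-aligned); 9..12  -- tail padding (3B); sizeof = 12, alignof = 4
0..4  e  (4B, 2-aligned)
4..16  h  (12B, 2-aligned)
16..24  g  (8B, 2-aligned)
24..52  f  (28B, 2-aligned)
52..56  d  (4B, 2-aligned)
56..60  b  (4B, 2-aligned)
sizeof = 60, alignof = 2
array of 23: 23 × 60 = 1380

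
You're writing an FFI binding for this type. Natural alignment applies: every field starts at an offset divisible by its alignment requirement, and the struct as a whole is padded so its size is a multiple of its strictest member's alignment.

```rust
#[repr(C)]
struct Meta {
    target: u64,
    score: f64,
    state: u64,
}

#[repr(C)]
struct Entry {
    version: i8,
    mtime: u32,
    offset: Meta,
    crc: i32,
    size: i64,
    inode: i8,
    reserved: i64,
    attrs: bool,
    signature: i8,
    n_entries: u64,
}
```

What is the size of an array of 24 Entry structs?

Meta: target at 0 (size 8, align 8) → ends 8; score at 8 (size 8, align 8) → ends 16; state at 16 (size 8, align 8) → ends 24; total 24 bytes, alignment 8
version at 0 (size 1, align 1) → ends 1
pad 3 to align 4 for mtime
mtime at 4 (size 4, align 4) → ends 8
offset at 8 (size 24, align 8) → ends 32
crc at 32 (size 4, align 4) → ends 36
pad 4 to align 8 for size
size at 40 (size 8, align 8) → ends 48
inode at 48 (size 1, align 1) → ends 49
pad 7 to align 8 for reserved
reserved at 56 (size 8, align 8) → ends 64
attrs at 64 (size 1, align 1) → ends 65
signature at 65 (size 1, align 1) → ends 66
pad 6 to align 8 for n_entries
n_entries at 72 (size 8, align 8) → ends 80
total 80 bytes, alignment 8
array of 24: 24 × 80 = 1920

1920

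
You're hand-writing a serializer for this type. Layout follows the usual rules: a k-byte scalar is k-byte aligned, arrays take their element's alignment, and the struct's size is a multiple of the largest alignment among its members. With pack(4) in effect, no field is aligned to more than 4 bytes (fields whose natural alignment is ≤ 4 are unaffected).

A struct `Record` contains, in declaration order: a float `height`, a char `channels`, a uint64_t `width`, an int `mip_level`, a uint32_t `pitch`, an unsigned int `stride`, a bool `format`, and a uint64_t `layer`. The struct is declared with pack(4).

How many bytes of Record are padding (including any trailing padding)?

0..4  height  (4B, 4-aligned)
4..5  channels  (1B, 1-aligned)
5..8  -- padding (3B)
8..16  width  (8B, 4-aligned)
16..20  mip_level  (4B, 4-aligned)
20..24  pitch  (4B, 4-aligned)
24..28  stride  (4B, 4-aligned)
28..29  format  (1B, 1-aligned)
29..32  -- padding (3B)
32..40  layer  (8B, 4-aligned)
sizeof = 40, alignof = 4
data bytes 34, size 40 → padding 6

6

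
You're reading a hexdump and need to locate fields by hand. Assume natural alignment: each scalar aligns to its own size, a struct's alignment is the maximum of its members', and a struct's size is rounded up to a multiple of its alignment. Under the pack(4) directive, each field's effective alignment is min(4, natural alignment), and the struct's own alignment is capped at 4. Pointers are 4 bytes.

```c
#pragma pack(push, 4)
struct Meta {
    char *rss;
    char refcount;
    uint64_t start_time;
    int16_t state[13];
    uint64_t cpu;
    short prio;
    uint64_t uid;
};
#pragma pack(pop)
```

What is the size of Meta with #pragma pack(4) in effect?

64

@0: rss [4B, align 4] → 4
@4: refcount [1B, align 1] → 5
+3 pad (align 4)
@8: start_time [8B, align 4] → 16
@16: state [26B, align 2] → 42
+2 pad (align 4)
@44: cpu [8B, align 4] → 52
@52: prio [2B, align 2] → 54
+2 pad (align 4)
@56: uid [8B, align 4] → 64
size 64, align 4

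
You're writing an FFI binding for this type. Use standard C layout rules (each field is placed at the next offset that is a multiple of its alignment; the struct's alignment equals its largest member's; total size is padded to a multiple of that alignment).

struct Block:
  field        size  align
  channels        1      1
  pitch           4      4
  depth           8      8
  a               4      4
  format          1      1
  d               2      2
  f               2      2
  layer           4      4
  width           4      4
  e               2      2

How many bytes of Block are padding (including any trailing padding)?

8

channels at 0 (size 1, align 1) → ends 1
pad 3 to align 4 for pitch
pitch at 4 (size 4, align 4) → ends 8
depth at 8 (size 8, align 8) → ends 16
a at 16 (size 4, align 4) → ends 20
format at 20 (size 1, align 1) → ends 21
pad 1 to align 2 for d
d at 22 (size 2, align 2) → ends 24
f at 24 (size 2, align 2) → ends 26
pad 2 to align 4 for layer
layer at 28 (size 4, align 4) → ends 32
width at 32 (size 4, align 4) → ends 36
e at 36 (size 2, align 2) → ends 38
tail pad 2 to reach multiple of 8
total 40 bytes, alignment 8
data bytes 32, size 40 → padding 8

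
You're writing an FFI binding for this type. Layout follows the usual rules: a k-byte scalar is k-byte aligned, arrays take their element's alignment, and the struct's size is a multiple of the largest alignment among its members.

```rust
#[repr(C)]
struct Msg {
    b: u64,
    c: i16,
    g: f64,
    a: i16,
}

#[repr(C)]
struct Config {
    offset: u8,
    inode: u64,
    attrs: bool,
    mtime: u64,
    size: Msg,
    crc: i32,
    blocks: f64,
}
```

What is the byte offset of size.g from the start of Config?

Msg: @0: b [8B, align 8] → 8; @8: c [2B, align 2] → 10; +6 pad (align 8); @16: g [8B, align 8] → 24; @24: a [2B, align 2] → 26; +6 tail pad (align 8); size 32, align 8
@0: offset [1B, align 1] → 1
+7 pad (align 8)
@8: inode [8B, align 8] → 16
@16: attrs [1B, align 1] → 17
+7 pad (align 8)
@24: mtime [8B, align 8] → 32
@32: size [32B, align 8] → 64
within Msg: g at 16
32 + 16 = 48

48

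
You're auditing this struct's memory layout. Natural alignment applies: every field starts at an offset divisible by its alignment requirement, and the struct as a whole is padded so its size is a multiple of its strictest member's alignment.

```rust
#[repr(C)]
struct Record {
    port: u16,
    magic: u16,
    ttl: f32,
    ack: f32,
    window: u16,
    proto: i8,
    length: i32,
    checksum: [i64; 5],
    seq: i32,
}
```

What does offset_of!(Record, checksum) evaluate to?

24

@0: port [2B, align 2] → 2
@2: magic [2B, align 2] → 4
@4: ttl [4B, align 4] → 8
@8: ack [4B, align 4] → 12
@12: window [2B, align 2] → 14
@14: proto [1B, align 1] → 15
+1 pad (align 4)
@16: length [4B, align 4] → 20
+4 pad (align 8)
@24: checksum [40B, align 8] → 64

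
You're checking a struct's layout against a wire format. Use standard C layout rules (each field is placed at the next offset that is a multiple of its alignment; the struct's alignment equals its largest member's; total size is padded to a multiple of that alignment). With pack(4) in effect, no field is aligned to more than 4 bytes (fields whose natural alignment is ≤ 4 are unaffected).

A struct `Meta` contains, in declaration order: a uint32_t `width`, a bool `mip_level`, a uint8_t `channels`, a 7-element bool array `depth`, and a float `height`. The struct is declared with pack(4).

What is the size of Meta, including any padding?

0..4  width  (4B, 4-aligned)
4..5  mip_level  (1B, 1-aligned)
5..6  channels  (1B, 1-aligned)
6..13  depth  (7B, 1-aligned)
13..16  -- padding (3B)
16..20  height  (4B, 4-aligned)
sizeof = 20, alignof = 4

20 bytes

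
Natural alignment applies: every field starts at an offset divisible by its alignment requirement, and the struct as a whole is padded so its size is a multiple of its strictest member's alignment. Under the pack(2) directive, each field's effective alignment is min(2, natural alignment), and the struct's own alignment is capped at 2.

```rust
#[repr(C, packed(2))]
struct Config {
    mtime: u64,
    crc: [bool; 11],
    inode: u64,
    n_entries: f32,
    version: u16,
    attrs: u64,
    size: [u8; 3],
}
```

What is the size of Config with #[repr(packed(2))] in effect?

46

0..8  mtime  (8B, 2-aligned)
8..19  crc  (11B, 1-aligned)
19..20  -- padding (1B)
20..28  inode  (8B, 2-aligned)
28..32  n_entries  (4B, 2-aligned)
32..34  version  (2B, 2-aligned)
34..42  attrs  (8B, 2-aligned)
42..45  size  (3B, 1-aligned)
45..46  -- tail padding (1B)
sizeof = 46, alignof = 2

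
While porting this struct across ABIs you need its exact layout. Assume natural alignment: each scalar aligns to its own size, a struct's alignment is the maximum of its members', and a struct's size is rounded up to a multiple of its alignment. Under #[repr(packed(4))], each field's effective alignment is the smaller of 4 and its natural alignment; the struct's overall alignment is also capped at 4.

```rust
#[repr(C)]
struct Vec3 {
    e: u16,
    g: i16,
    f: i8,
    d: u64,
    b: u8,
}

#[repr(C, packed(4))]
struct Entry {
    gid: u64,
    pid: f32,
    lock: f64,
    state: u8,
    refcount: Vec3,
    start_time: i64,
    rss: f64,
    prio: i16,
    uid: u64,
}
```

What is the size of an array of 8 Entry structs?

608

Vec3: @0: e [2B, align 2] → 2; @2: g [2B, align 2] → 4; @4: f [1B, align 1] → 5; +3 pad (align 8); @8: d [8B, align 8] → 16; @16: b [1B, align 1] → 17; +7 tail pad (align 8); size 24, align 8
@0: gid [8B, align 4] → 8
@8: pid [4B, align 4] → 12
@12: lock [8B, align 4] → 20
@20: state [1B, align 1] → 21
+3 pad (align 4)
@24: refcount [24B, align 4] → 48
@48: start_time [8B, align 4] → 56
@56: rss [8B, align 4] → 64
@64: prio [2B, align 2] → 66
+2 pad (align 4)
@68: uid [8B, align 4] → 76
size 76, align 4
array of 8: 8 × 76 = 608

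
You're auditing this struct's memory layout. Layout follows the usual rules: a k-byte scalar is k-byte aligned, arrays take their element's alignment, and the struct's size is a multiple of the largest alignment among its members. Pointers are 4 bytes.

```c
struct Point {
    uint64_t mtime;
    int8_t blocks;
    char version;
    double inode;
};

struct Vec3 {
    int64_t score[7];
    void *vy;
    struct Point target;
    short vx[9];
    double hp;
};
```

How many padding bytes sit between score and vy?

Point: 0..8  mtime  (8B, 8-aligned); 8..9  blocks  (1B, 1-aligned); 9..10  version  (1B, 1-aligned); 10..16  -- padding (6B); 16..24  inode  (8B, 8-aligned); sizeof = 24, alignof = 8
0..56  score  (56B, 8-aligned)
56..60  vy  (4B, 4-aligned)

0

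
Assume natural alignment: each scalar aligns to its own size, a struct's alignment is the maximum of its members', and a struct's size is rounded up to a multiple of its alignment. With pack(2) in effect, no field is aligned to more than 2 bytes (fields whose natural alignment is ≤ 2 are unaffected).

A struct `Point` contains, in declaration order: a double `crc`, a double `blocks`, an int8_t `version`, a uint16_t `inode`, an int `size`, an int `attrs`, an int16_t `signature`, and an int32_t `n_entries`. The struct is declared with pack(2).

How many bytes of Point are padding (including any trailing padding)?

1

@0: crc [8B, align 2] → 8
@8: blocks [8B, align 2] → 16
@16: version [1B, align 1] → 17
+1 pad (align 2)
@18: inode [2B, align 2] → 20
@20: size [4B, align 2] → 24
@24: attrs [4B, align 2] → 28
@28: signature [2B, align 2] → 30
@30: n_entries [4B, align 2] → 34
size 34, align 2
data bytes 33, size 34 → padding 1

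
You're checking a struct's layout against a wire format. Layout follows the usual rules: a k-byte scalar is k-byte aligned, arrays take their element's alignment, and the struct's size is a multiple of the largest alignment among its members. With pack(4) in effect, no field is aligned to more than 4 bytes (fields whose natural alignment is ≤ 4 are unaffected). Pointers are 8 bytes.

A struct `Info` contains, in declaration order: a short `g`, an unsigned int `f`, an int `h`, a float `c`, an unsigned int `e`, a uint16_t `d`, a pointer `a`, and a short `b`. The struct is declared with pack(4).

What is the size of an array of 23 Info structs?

828

0..2  g  (2B, 2-aligned)
2..4  -- padding (2B)
4..8  f  (4B, 4-aligned)
8..12  h  (4B, 4-aligned)
12..16  c  (4B, 4-aligned)
16..20  e  (4B, 4-aligned)
20..22  d  (2B, 2-aligned)
22..24  -- padding (2B)
24..32  a  (8B, 4-aligned)
32..34  b  (2B, 2-aligned)
34..36  -- tail padding (2B)
sizeof = 36, alignof = 4
array of 23: 23 × 36 = 828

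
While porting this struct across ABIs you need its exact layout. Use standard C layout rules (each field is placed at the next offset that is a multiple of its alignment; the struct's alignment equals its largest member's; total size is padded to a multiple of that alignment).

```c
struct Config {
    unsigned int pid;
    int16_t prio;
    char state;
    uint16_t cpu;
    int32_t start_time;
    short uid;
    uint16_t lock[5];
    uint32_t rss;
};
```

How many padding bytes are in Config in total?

pid at 0 (size 4, align 4) → ends 4
prio at 4 (size 2, align 2) → ends 6
state at 6 (size 1, align 1) → ends 7
pad 1 to align 2 for cpu
cpu at 8 (size 2, align 2) → ends 10
pad 2 to align 4 for start_time
start_time at 12 (size 4, align 4) → ends 16
uid at 16 (size 2, align 2) → ends 18
lock at 18 (size 10, align 2) → ends 28
rss at 28 (size 4, align 4) → ends 32
total 32 bytes, alignment 4
data bytes 29, size 32 → padding 3

3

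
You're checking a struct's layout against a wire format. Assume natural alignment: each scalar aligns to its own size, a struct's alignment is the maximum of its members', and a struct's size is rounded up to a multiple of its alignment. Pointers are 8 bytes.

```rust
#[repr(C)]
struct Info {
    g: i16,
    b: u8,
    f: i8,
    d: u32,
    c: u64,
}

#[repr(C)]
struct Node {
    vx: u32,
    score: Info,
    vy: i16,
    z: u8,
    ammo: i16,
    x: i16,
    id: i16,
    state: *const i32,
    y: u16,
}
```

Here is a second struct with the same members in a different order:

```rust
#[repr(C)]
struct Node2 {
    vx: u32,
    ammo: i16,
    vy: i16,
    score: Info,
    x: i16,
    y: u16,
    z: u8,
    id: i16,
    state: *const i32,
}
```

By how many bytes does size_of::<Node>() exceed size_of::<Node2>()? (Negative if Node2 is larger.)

16

Info: 0..2  g  (2B, 2-aligned); 2..3  b  (1B, 1-aligned); 3..4  f  (1B, 1-aligned); 4..8  d  (4B, 4-aligned); 8..16  c  (8B, 8-aligned); sizeof = 16, alignof = 8
0..4  vx  (4B, 4-aligned)
4..8  -- padding (4B)
8..24  score  (16B, 8-aligned)
24..26  vy  (2B, 2-aligned)
26..27  z  (1B, 1-aligned)
27..28  -- padding (1B)
28..30  ammo  (2B, 2-aligned)
30..32  x  (2B, 2-aligned)
32..34  id  (2B, 2-aligned)
34..40  -- padding (6B)
40..48  state  (8B, 8-aligned)
48..50  y  (2B, 2-aligned)
50..56  -- tail padding (6B)
sizeof = 56, alignof = 8
— Node2 —
0..4  vx  (4B, 4-aligned)
4..6  ammo  (2B, 2-aligned)
6..8  vy  (2B, 2-aligned)
8..24  score  (16B, 8-aligned)
24..26  x  (2B, 2-aligned)
26..28  y  (2B, 2-aligned)
28..29  z  (1B, 1-aligned)
29..30  -- padding (1B)
30..32  id  (2B, 2-aligned)
32..40  state  (8B, 8-aligned)
sizeof = 40, alignof = 8
56 − 40 = 16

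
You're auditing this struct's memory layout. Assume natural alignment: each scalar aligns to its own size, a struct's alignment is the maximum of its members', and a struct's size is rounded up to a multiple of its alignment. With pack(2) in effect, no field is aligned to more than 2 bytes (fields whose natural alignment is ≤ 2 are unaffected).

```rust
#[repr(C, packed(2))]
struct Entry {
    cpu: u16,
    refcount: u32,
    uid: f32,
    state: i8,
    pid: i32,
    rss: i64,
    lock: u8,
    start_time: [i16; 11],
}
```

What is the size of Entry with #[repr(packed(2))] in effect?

cpu at 0 (size 2, align 2) → ends 2
refcount at 2 (size 4, align 2) → ends 6
uid at 6 (size 4, align 2) → ends 10
state at 10 (size 1, align 1) → ends 11
pad 1 to align 2 for pid
pid at 12 (size 4, align 2) → ends 16
rss at 16 (size 8, align 2) → ends 24
lock at 24 (size 1, align 1) → ends 25
pad 1 to align 2 for start_time
start_time at 26 (size 22, align 2) → ends 48
total 48 bytes, alignment 2

48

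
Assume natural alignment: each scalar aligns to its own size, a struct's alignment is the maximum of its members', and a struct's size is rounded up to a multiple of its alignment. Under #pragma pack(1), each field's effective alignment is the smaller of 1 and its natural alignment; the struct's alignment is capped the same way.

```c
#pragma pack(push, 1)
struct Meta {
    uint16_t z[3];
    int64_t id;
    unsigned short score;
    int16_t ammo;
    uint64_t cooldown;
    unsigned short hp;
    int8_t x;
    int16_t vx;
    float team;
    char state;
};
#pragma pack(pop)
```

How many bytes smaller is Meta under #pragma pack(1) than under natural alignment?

natural layout:
  0..6  z  (6B, 2-aligned)
  6..8  -- padding (2B)
  8..16  id  (8B, 8-aligned)
  16..18  score  (2B, 2-aligned)
  18..20  ammo  (2B, 2-aligned)
  20..24  -- padding (4B)
  24..32  cooldown  (8B, 8-aligned)
  32..34  hp  (2B, 2-aligned)
  34..35  x  (1B, 1-aligned)
  35..36  -- padding (1B)
  36..38  vx  (2B, 2-aligned)
  38..40  -- padding (2B)
  40..44  team  (4B, 4-aligned)
  44..45  state  (1B, 1-aligned)
  45..48  -- tail padding (3B)
  sizeof = 48, alignof = 8
packed(1) layout:
  0..6  z  (6B, 1-aligned)
  6..14  id  (8B, 1-aligned)
  14..16  score  (2B, 1-aligned)
  16..18  ammo  (2B, 1-aligned)
  18..26  cooldown  (8B, 1-aligned)
  26..28  hp  (2B, 1-aligned)
  28..29  x  (1B, 1-aligned)
  29..31  vx  (2B, 1-aligned)
  31..35  team  (4B, 1-aligned)
  35..36  state  (1B, 1-aligned)
  sizeof = 36, alignof = 1
48 − 36 = 12

12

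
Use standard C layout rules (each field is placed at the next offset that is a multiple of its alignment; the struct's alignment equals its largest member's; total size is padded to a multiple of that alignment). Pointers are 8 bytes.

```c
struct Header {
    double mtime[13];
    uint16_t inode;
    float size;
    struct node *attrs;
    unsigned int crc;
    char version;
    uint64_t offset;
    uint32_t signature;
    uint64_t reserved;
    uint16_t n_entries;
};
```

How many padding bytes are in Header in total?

15

0..104  mtime  (104B, 8-aligned)
104..106  inode  (2B, 2-aligned)
106..108  -- padding (2B)
108..112  size  (4B, 4-aligned)
112..120  attrs  (8B, 8-aligned)
120..124  crc  (4B, 4-aligned)
124..125  version  (1B, 1-aligned)
125..128  -- padding (3B)
128..136  offset  (8B, 8-aligned)
136..140  signature  (4B, 4-aligned)
140..144  -- padding (4B)
144..152  reserved  (8B, 8-aligned)
152..154  n_entries  (2B, 2-aligned)
154..160  -- tail padding (6B)
sizeof = 160, alignof = 8
data bytes 145, size 160 → padding 15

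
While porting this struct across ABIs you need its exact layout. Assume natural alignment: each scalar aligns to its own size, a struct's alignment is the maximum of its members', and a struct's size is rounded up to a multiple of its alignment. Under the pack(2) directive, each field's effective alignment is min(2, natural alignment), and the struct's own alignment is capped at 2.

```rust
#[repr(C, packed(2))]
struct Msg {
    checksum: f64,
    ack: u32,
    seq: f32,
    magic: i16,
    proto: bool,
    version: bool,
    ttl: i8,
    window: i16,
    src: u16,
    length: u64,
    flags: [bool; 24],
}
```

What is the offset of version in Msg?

19

@0: checksum [8B, align 2] → 8
@8: ack [4B, align 2] → 12
@12: seq [4B, align 2] → 16
@16: magic [2B, align 2] → 18
@18: proto [1B, align 1] → 19
@19: version [1B, align 1] → 20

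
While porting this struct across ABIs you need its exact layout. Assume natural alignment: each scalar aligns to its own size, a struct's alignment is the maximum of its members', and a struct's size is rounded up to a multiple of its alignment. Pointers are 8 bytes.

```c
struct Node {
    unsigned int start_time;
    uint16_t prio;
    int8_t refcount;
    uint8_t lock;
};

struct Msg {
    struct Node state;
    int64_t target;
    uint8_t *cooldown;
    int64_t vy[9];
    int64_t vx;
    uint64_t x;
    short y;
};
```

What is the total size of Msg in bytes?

120 bytes

Node: start_time at 0 (size 4, align 4) → ends 4; prio at 4 (size 2, align 2) → ends 6; refcount at 6 (size 1, align 1) → ends 7; lock at 7 (size 1, align 1) → ends 8; total 8 bytes, alignment 4
state at 0 (size 8, align 4) → ends 8
target at 8 (size 8, align 8) → ends 16
cooldown at 16 (size 8, align 8) → ends 24
vy at 24 (size 72, align 8) → ends 96
vx at 96 (size 8, align 8) → ends 104
x at 104 (size 8, align 8) → ends 112
y at 112 (size 2, align 2) → ends 114
tail pad 6 to reach multiple of 8
total 120 bytes, alignment 8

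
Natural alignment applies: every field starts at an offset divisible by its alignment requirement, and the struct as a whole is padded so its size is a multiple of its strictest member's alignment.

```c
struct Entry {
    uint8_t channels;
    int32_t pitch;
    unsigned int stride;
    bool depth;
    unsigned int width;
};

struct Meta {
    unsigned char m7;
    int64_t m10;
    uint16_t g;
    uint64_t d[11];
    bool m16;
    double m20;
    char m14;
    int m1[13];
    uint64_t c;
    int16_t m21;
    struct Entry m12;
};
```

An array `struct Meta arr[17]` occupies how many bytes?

Entry: @0: channels [1B, align 1] → 1; +3 pad (align 4); @4: pitch [4B, align 4] → 8; @8: stride [4B, align 4] → 12; @12: depth [1B, align 1] → 13; +3 pad (align 4); @16: width [4B, align 4] → 20; size 20, align 4
@0: m7 [1B, align 1] → 1
+7 pad (align 8)
@8: m10 [8B, align 8] → 16
@16: g [2B, align 2] → 18
+6 pad (align 8)
@24: d [88B, align 8] → 112
@112: m16 [1B, align 1] → 113
+7 pad (align 8)
@120: m20 [8B, align 8] → 128
@128: m14 [1B, align 1] → 129
+3 pad (align 4)
@132: m1 [52B, align 4] → 184
@184: c [8B, align 8] → 192
@192: m21 [2B, align 2] → 194
+2 pad (align 4)
@196: m12 [20B, align 4] → 216
size 216, align 8
array of 17: 17 × 216 = 3672

3672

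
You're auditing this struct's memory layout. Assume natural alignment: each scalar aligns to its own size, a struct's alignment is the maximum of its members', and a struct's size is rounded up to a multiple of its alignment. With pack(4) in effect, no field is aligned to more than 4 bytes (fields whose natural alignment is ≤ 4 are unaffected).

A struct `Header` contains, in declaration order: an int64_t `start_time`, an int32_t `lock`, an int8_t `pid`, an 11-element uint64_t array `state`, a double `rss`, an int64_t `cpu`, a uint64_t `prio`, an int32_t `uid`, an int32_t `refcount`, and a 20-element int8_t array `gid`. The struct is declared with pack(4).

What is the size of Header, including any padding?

@0: start_time [8B, align 4] → 8
@8: lock [4B, align 4] → 12
@12: pid [1B, align 1] → 13
+3 pad (align 4)
@16: state [88B, align 4] → 104
@104: rss [8B, align 4] → 112
@112: cpu [8B, align 4] → 120
@120: prio [8B, align 4] → 128
@128: uid [4B, align 4] → 132
@132: refcount [4B, align 4] → 136
@136: gid [20B, align 1] → 156
size 156, align 4

156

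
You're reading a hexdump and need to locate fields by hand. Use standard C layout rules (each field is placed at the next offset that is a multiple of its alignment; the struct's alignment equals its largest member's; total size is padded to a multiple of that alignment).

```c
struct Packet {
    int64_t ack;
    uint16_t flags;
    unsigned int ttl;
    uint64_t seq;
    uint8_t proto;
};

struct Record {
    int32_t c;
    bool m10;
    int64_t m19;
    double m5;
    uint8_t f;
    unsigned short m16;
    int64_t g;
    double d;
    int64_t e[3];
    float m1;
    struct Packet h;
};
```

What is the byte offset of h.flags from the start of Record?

88

Packet: @0: ack [8B, align 8] → 8; @8: flags [2B, align 2] → 10; +2 pad (align 4); @12: ttl [4B, align 4] → 16; @16: seq [8B, align 8] → 24; @24: proto [1B, align 1] → 25; +7 tail pad (align 8); size 32, align 8
@0: c [4B, align 4] → 4
@4: m10 [1B, align 1] → 5
+3 pad (align 8)
@8: m19 [8B, align 8] → 16
@16: m5 [8B, align 8] → 24
@24: f [1B, align 1] → 25
+1 pad (align 2)
@26: m16 [2B, align 2] → 28
+4 pad (align 8)
@32: g [8B, align 8] → 40
@40: d [8B, align 8] → 48
@48: e [24B, align 8] → 72
@72: m1 [4B, align 4] → 76
+4 pad (align 8)
@80: h [32B, align 8] → 112
within Packet: flags at 8
80 + 8 = 88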